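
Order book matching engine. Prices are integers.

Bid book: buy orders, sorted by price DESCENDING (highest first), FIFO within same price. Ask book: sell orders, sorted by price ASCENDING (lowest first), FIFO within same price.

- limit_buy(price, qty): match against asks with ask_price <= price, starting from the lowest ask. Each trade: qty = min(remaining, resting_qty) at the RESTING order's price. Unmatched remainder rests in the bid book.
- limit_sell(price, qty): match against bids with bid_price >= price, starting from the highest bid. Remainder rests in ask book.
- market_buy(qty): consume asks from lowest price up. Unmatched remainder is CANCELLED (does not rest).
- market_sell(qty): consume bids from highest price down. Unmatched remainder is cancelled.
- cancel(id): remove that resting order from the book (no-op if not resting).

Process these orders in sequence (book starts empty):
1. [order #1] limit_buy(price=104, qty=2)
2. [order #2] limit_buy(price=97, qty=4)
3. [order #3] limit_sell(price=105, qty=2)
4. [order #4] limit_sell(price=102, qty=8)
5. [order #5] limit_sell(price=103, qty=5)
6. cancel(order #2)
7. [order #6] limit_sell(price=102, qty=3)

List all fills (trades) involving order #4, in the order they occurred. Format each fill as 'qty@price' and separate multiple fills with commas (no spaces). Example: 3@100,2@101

After op 1 [order #1] limit_buy(price=104, qty=2): fills=none; bids=[#1:2@104] asks=[-]
After op 2 [order #2] limit_buy(price=97, qty=4): fills=none; bids=[#1:2@104 #2:4@97] asks=[-]
After op 3 [order #3] limit_sell(price=105, qty=2): fills=none; bids=[#1:2@104 #2:4@97] asks=[#3:2@105]
After op 4 [order #4] limit_sell(price=102, qty=8): fills=#1x#4:2@104; bids=[#2:4@97] asks=[#4:6@102 #3:2@105]
After op 5 [order #5] limit_sell(price=103, qty=5): fills=none; bids=[#2:4@97] asks=[#4:6@102 #5:5@103 #3:2@105]
After op 6 cancel(order #2): fills=none; bids=[-] asks=[#4:6@102 #5:5@103 #3:2@105]
After op 7 [order #6] limit_sell(price=102, qty=3): fills=none; bids=[-] asks=[#4:6@102 #6:3@102 #5:5@103 #3:2@105]

Answer: 2@104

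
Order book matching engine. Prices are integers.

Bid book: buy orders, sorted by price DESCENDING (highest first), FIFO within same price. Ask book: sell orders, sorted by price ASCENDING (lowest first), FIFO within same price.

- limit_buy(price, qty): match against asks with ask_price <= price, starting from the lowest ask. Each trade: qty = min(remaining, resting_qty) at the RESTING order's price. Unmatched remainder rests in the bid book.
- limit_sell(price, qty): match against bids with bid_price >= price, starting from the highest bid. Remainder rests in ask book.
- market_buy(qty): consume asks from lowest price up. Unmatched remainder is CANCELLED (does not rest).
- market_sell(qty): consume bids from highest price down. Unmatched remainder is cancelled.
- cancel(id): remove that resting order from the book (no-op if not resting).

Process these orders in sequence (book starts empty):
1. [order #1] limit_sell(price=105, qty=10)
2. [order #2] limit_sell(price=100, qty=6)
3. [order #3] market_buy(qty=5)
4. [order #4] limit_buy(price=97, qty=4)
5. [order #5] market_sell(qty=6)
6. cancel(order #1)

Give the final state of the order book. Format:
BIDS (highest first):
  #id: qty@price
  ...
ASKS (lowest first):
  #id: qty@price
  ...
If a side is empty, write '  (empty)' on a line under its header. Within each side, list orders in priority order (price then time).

Answer: BIDS (highest first):
  (empty)
ASKS (lowest first):
  #2: 1@100

Derivation:
After op 1 [order #1] limit_sell(price=105, qty=10): fills=none; bids=[-] asks=[#1:10@105]
After op 2 [order #2] limit_sell(price=100, qty=6): fills=none; bids=[-] asks=[#2:6@100 #1:10@105]
After op 3 [order #3] market_buy(qty=5): fills=#3x#2:5@100; bids=[-] asks=[#2:1@100 #1:10@105]
After op 4 [order #4] limit_buy(price=97, qty=4): fills=none; bids=[#4:4@97] asks=[#2:1@100 #1:10@105]
After op 5 [order #5] market_sell(qty=6): fills=#4x#5:4@97; bids=[-] asks=[#2:1@100 #1:10@105]
After op 6 cancel(order #1): fills=none; bids=[-] asks=[#2:1@100]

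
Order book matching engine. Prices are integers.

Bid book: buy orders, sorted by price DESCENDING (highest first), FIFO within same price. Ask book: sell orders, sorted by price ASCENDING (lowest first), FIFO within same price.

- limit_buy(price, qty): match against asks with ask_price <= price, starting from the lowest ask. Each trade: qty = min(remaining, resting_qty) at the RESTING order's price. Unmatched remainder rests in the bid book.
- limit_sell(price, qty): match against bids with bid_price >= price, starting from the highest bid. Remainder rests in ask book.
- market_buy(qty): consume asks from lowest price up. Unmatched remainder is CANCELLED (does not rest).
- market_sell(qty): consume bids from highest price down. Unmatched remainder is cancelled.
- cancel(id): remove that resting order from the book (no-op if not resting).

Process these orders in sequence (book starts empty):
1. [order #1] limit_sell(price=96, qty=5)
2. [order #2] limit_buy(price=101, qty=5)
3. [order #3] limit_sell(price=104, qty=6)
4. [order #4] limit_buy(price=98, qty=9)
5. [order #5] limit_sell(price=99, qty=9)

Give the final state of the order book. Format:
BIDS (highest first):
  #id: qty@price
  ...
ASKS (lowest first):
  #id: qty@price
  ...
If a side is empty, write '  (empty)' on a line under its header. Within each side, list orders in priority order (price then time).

Answer: BIDS (highest first):
  #4: 9@98
ASKS (lowest first):
  #5: 9@99
  #3: 6@104

Derivation:
After op 1 [order #1] limit_sell(price=96, qty=5): fills=none; bids=[-] asks=[#1:5@96]
After op 2 [order #2] limit_buy(price=101, qty=5): fills=#2x#1:5@96; bids=[-] asks=[-]
After op 3 [order #3] limit_sell(price=104, qty=6): fills=none; bids=[-] asks=[#3:6@104]
After op 4 [order #4] limit_buy(price=98, qty=9): fills=none; bids=[#4:9@98] asks=[#3:6@104]
After op 5 [order #5] limit_sell(price=99, qty=9): fills=none; bids=[#4:9@98] asks=[#5:9@99 #3:6@104]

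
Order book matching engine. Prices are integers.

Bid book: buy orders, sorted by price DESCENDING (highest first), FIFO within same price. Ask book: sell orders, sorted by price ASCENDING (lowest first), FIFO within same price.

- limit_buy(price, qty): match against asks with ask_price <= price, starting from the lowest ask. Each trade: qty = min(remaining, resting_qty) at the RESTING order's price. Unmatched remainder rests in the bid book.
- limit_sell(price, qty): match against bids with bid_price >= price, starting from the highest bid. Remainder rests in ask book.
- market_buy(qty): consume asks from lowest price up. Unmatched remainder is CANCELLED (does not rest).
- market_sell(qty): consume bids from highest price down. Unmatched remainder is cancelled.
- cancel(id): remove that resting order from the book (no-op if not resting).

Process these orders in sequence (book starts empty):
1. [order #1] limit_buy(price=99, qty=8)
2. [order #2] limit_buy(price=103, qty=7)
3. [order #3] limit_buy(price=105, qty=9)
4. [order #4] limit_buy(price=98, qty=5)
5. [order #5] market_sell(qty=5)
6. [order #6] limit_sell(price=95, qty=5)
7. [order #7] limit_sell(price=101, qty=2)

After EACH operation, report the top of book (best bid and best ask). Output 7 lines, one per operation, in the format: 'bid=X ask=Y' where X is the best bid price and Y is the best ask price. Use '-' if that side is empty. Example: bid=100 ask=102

After op 1 [order #1] limit_buy(price=99, qty=8): fills=none; bids=[#1:8@99] asks=[-]
After op 2 [order #2] limit_buy(price=103, qty=7): fills=none; bids=[#2:7@103 #1:8@99] asks=[-]
After op 3 [order #3] limit_buy(price=105, qty=9): fills=none; bids=[#3:9@105 #2:7@103 #1:8@99] asks=[-]
After op 4 [order #4] limit_buy(price=98, qty=5): fills=none; bids=[#3:9@105 #2:7@103 #1:8@99 #4:5@98] asks=[-]
After op 5 [order #5] market_sell(qty=5): fills=#3x#5:5@105; bids=[#3:4@105 #2:7@103 #1:8@99 #4:5@98] asks=[-]
After op 6 [order #6] limit_sell(price=95, qty=5): fills=#3x#6:4@105 #2x#6:1@103; bids=[#2:6@103 #1:8@99 #4:5@98] asks=[-]
After op 7 [order #7] limit_sell(price=101, qty=2): fills=#2x#7:2@103; bids=[#2:4@103 #1:8@99 #4:5@98] asks=[-]

Answer: bid=99 ask=-
bid=103 ask=-
bid=105 ask=-
bid=105 ask=-
bid=105 ask=-
bid=103 ask=-
bid=103 ask=-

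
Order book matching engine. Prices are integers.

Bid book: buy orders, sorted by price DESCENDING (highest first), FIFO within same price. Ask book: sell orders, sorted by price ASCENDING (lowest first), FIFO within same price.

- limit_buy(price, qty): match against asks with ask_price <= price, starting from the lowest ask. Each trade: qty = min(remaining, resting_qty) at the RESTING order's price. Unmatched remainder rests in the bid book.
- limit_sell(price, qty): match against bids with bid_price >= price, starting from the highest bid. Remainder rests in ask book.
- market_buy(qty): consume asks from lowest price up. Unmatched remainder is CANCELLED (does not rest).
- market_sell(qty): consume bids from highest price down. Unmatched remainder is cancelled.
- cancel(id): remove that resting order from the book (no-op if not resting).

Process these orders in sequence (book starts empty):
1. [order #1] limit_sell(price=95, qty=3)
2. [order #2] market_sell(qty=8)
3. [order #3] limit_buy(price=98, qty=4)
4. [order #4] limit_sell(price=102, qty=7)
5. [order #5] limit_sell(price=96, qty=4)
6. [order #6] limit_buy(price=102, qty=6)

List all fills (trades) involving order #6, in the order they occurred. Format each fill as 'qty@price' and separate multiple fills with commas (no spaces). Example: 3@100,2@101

After op 1 [order #1] limit_sell(price=95, qty=3): fills=none; bids=[-] asks=[#1:3@95]
After op 2 [order #2] market_sell(qty=8): fills=none; bids=[-] asks=[#1:3@95]
After op 3 [order #3] limit_buy(price=98, qty=4): fills=#3x#1:3@95; bids=[#3:1@98] asks=[-]
After op 4 [order #4] limit_sell(price=102, qty=7): fills=none; bids=[#3:1@98] asks=[#4:7@102]
After op 5 [order #5] limit_sell(price=96, qty=4): fills=#3x#5:1@98; bids=[-] asks=[#5:3@96 #4:7@102]
After op 6 [order #6] limit_buy(price=102, qty=6): fills=#6x#5:3@96 #6x#4:3@102; bids=[-] asks=[#4:4@102]

Answer: 3@96,3@102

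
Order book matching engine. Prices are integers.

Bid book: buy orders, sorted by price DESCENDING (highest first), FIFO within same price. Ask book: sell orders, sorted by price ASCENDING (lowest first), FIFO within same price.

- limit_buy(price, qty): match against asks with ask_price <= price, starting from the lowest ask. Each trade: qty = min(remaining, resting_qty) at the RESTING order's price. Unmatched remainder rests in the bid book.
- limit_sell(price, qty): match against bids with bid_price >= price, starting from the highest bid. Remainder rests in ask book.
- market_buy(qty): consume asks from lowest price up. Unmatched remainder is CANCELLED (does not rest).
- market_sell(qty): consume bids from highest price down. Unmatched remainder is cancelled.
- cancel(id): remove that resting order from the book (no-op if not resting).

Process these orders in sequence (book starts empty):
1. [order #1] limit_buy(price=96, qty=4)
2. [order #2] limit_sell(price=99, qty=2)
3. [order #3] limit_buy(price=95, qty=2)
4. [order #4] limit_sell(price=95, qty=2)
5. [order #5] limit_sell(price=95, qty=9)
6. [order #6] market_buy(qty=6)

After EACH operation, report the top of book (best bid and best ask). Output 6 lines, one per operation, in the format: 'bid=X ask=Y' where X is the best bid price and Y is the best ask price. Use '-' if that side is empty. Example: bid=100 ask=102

Answer: bid=96 ask=-
bid=96 ask=99
bid=96 ask=99
bid=96 ask=99
bid=- ask=95
bid=- ask=99

Derivation:
After op 1 [order #1] limit_buy(price=96, qty=4): fills=none; bids=[#1:4@96] asks=[-]
After op 2 [order #2] limit_sell(price=99, qty=2): fills=none; bids=[#1:4@96] asks=[#2:2@99]
After op 3 [order #3] limit_buy(price=95, qty=2): fills=none; bids=[#1:4@96 #3:2@95] asks=[#2:2@99]
After op 4 [order #4] limit_sell(price=95, qty=2): fills=#1x#4:2@96; bids=[#1:2@96 #3:2@95] asks=[#2:2@99]
After op 5 [order #5] limit_sell(price=95, qty=9): fills=#1x#5:2@96 #3x#5:2@95; bids=[-] asks=[#5:5@95 #2:2@99]
After op 6 [order #6] market_buy(qty=6): fills=#6x#5:5@95 #6x#2:1@99; bids=[-] asks=[#2:1@99]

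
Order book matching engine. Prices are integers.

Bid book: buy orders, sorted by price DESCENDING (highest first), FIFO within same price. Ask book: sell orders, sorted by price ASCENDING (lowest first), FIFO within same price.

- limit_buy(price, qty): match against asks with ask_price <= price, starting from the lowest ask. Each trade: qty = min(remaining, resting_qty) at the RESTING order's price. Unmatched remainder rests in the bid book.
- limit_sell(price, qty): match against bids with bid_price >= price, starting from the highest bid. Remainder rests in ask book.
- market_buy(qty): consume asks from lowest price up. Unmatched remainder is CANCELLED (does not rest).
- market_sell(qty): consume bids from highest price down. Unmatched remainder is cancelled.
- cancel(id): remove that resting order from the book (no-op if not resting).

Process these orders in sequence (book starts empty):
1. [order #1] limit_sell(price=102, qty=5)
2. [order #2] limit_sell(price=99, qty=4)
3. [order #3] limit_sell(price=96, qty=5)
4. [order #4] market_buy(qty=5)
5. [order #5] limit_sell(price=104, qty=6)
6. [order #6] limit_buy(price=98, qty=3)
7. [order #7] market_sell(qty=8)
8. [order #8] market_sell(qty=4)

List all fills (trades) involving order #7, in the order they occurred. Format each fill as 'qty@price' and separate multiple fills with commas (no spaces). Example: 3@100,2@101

After op 1 [order #1] limit_sell(price=102, qty=5): fills=none; bids=[-] asks=[#1:5@102]
After op 2 [order #2] limit_sell(price=99, qty=4): fills=none; bids=[-] asks=[#2:4@99 #1:5@102]
After op 3 [order #3] limit_sell(price=96, qty=5): fills=none; bids=[-] asks=[#3:5@96 #2:4@99 #1:5@102]
After op 4 [order #4] market_buy(qty=5): fills=#4x#3:5@96; bids=[-] asks=[#2:4@99 #1:5@102]
After op 5 [order #5] limit_sell(price=104, qty=6): fills=none; bids=[-] asks=[#2:4@99 #1:5@102 #5:6@104]
After op 6 [order #6] limit_buy(price=98, qty=3): fills=none; bids=[#6:3@98] asks=[#2:4@99 #1:5@102 #5:6@104]
After op 7 [order #7] market_sell(qty=8): fills=#6x#7:3@98; bids=[-] asks=[#2:4@99 #1:5@102 #5:6@104]
After op 8 [order #8] market_sell(qty=4): fills=none; bids=[-] asks=[#2:4@99 #1:5@102 #5:6@104]

Answer: 3@98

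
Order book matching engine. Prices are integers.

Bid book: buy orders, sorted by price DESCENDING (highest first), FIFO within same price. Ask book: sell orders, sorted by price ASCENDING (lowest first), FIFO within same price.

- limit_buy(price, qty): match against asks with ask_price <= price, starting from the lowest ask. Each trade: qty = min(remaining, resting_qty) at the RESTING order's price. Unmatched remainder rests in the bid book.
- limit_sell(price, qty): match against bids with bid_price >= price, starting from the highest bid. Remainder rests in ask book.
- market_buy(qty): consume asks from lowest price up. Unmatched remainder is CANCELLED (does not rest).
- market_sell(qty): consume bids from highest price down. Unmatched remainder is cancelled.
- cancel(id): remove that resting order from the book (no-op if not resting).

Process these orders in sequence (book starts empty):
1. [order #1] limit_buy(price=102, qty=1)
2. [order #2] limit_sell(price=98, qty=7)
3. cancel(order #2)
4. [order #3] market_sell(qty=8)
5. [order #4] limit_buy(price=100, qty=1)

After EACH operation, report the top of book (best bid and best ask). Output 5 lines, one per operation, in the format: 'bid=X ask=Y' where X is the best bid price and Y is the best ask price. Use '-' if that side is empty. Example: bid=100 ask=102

Answer: bid=102 ask=-
bid=- ask=98
bid=- ask=-
bid=- ask=-
bid=100 ask=-

Derivation:
After op 1 [order #1] limit_buy(price=102, qty=1): fills=none; bids=[#1:1@102] asks=[-]
After op 2 [order #2] limit_sell(price=98, qty=7): fills=#1x#2:1@102; bids=[-] asks=[#2:6@98]
After op 3 cancel(order #2): fills=none; bids=[-] asks=[-]
After op 4 [order #3] market_sell(qty=8): fills=none; bids=[-] asks=[-]
After op 5 [order #4] limit_buy(price=100, qty=1): fills=none; bids=[#4:1@100] asks=[-]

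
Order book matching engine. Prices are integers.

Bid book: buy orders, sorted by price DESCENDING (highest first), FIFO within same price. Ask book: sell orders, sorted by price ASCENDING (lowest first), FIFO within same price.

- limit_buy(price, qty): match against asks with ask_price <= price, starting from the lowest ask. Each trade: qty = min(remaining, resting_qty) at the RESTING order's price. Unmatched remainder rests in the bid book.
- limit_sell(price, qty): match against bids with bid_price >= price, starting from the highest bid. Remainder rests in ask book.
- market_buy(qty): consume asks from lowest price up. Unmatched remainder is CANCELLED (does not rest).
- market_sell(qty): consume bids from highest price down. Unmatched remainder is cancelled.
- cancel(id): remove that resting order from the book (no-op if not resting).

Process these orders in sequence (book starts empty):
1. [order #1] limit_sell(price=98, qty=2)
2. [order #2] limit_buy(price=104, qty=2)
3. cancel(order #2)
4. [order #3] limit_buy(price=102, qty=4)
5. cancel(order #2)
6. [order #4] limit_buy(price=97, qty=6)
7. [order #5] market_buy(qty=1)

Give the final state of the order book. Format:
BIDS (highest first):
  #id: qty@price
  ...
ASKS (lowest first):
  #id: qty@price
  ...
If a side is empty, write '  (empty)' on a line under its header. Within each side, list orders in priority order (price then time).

After op 1 [order #1] limit_sell(price=98, qty=2): fills=none; bids=[-] asks=[#1:2@98]
After op 2 [order #2] limit_buy(price=104, qty=2): fills=#2x#1:2@98; bids=[-] asks=[-]
After op 3 cancel(order #2): fills=none; bids=[-] asks=[-]
After op 4 [order #3] limit_buy(price=102, qty=4): fills=none; bids=[#3:4@102] asks=[-]
After op 5 cancel(order #2): fills=none; bids=[#3:4@102] asks=[-]
After op 6 [order #4] limit_buy(price=97, qty=6): fills=none; bids=[#3:4@102 #4:6@97] asks=[-]
After op 7 [order #5] market_buy(qty=1): fills=none; bids=[#3:4@102 #4:6@97] asks=[-]

Answer: BIDS (highest first):
  #3: 4@102
  #4: 6@97
ASKS (lowest first):
  (empty)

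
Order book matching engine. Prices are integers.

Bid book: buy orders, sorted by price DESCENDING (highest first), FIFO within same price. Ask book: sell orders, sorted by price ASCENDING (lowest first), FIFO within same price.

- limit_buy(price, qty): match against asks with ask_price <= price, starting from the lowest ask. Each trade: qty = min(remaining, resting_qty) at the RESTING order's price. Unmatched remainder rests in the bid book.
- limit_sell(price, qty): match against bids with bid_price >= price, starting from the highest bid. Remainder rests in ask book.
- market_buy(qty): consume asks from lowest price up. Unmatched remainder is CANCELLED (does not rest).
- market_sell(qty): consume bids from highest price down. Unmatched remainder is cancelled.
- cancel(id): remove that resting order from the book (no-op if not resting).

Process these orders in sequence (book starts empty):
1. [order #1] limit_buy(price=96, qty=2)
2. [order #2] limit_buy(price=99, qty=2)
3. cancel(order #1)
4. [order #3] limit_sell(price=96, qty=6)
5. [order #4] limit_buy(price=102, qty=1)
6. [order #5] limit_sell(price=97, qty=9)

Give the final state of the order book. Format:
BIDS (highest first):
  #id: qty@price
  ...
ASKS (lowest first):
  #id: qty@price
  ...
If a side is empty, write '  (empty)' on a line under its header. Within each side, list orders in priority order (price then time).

Answer: BIDS (highest first):
  (empty)
ASKS (lowest first):
  #3: 3@96
  #5: 9@97

Derivation:
After op 1 [order #1] limit_buy(price=96, qty=2): fills=none; bids=[#1:2@96] asks=[-]
After op 2 [order #2] limit_buy(price=99, qty=2): fills=none; bids=[#2:2@99 #1:2@96] asks=[-]
After op 3 cancel(order #1): fills=none; bids=[#2:2@99] asks=[-]
After op 4 [order #3] limit_sell(price=96, qty=6): fills=#2x#3:2@99; bids=[-] asks=[#3:4@96]
After op 5 [order #4] limit_buy(price=102, qty=1): fills=#4x#3:1@96; bids=[-] asks=[#3:3@96]
After op 6 [order #5] limit_sell(price=97, qty=9): fills=none; bids=[-] asks=[#3:3@96 #5:9@97]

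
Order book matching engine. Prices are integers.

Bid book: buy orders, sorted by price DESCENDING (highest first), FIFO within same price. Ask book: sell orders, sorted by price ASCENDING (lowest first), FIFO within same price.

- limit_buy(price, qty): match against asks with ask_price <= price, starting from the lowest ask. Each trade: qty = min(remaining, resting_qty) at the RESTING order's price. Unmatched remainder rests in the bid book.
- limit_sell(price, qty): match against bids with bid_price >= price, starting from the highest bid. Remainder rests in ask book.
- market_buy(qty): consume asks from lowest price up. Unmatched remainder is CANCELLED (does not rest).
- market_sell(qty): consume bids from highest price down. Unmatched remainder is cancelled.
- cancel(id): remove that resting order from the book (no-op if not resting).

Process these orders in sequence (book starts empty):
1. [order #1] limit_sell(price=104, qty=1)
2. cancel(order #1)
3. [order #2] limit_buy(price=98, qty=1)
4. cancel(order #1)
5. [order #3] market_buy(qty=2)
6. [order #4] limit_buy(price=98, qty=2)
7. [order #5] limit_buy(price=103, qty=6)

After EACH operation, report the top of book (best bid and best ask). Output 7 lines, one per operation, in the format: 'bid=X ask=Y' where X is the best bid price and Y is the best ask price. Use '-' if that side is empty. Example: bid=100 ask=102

Answer: bid=- ask=104
bid=- ask=-
bid=98 ask=-
bid=98 ask=-
bid=98 ask=-
bid=98 ask=-
bid=103 ask=-

Derivation:
After op 1 [order #1] limit_sell(price=104, qty=1): fills=none; bids=[-] asks=[#1:1@104]
After op 2 cancel(order #1): fills=none; bids=[-] asks=[-]
After op 3 [order #2] limit_buy(price=98, qty=1): fills=none; bids=[#2:1@98] asks=[-]
After op 4 cancel(order #1): fills=none; bids=[#2:1@98] asks=[-]
After op 5 [order #3] market_buy(qty=2): fills=none; bids=[#2:1@98] asks=[-]
After op 6 [order #4] limit_buy(price=98, qty=2): fills=none; bids=[#2:1@98 #4:2@98] asks=[-]
After op 7 [order #5] limit_buy(price=103, qty=6): fills=none; bids=[#5:6@103 #2:1@98 #4:2@98] asks=[-]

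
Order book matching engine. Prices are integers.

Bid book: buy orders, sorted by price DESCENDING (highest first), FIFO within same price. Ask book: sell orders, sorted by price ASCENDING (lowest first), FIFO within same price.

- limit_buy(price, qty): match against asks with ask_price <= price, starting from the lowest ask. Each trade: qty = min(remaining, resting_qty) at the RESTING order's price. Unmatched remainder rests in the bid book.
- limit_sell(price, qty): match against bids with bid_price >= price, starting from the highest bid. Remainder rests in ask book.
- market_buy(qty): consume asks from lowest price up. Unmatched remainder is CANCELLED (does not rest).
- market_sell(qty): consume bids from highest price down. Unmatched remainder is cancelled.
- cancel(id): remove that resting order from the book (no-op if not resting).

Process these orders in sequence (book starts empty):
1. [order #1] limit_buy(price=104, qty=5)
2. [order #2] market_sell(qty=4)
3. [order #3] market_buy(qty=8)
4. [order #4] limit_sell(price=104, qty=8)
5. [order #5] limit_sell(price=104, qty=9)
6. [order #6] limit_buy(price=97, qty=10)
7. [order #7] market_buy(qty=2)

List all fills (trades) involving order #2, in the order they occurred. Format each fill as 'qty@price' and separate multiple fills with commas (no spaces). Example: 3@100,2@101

Answer: 4@104

Derivation:
After op 1 [order #1] limit_buy(price=104, qty=5): fills=none; bids=[#1:5@104] asks=[-]
After op 2 [order #2] market_sell(qty=4): fills=#1x#2:4@104; bids=[#1:1@104] asks=[-]
After op 3 [order #3] market_buy(qty=8): fills=none; bids=[#1:1@104] asks=[-]
After op 4 [order #4] limit_sell(price=104, qty=8): fills=#1x#4:1@104; bids=[-] asks=[#4:7@104]
After op 5 [order #5] limit_sell(price=104, qty=9): fills=none; bids=[-] asks=[#4:7@104 #5:9@104]
After op 6 [order #6] limit_buy(price=97, qty=10): fills=none; bids=[#6:10@97] asks=[#4:7@104 #5:9@104]
After op 7 [order #7] market_buy(qty=2): fills=#7x#4:2@104; bids=[#6:10@97] asks=[#4:5@104 #5:9@104]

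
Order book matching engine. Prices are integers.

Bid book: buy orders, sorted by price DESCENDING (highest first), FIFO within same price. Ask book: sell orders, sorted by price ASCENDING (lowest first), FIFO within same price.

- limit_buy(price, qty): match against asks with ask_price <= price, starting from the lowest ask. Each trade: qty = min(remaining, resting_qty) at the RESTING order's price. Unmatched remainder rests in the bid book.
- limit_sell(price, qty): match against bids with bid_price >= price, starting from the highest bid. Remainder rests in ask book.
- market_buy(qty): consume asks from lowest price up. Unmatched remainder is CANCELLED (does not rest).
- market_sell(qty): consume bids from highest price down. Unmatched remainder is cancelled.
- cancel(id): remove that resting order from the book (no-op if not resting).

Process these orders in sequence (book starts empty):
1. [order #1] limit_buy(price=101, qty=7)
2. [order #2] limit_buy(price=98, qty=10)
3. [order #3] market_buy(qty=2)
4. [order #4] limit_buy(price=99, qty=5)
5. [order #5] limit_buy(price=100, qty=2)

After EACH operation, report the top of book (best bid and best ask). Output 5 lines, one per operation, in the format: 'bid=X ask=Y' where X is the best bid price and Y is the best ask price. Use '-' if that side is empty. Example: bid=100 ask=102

After op 1 [order #1] limit_buy(price=101, qty=7): fills=none; bids=[#1:7@101] asks=[-]
After op 2 [order #2] limit_buy(price=98, qty=10): fills=none; bids=[#1:7@101 #2:10@98] asks=[-]
After op 3 [order #3] market_buy(qty=2): fills=none; bids=[#1:7@101 #2:10@98] asks=[-]
After op 4 [order #4] limit_buy(price=99, qty=5): fills=none; bids=[#1:7@101 #4:5@99 #2:10@98] asks=[-]
After op 5 [order #5] limit_buy(price=100, qty=2): fills=none; bids=[#1:7@101 #5:2@100 #4:5@99 #2:10@98] asks=[-]

Answer: bid=101 ask=-
bid=101 ask=-
bid=101 ask=-
bid=101 ask=-
bid=101 ask=-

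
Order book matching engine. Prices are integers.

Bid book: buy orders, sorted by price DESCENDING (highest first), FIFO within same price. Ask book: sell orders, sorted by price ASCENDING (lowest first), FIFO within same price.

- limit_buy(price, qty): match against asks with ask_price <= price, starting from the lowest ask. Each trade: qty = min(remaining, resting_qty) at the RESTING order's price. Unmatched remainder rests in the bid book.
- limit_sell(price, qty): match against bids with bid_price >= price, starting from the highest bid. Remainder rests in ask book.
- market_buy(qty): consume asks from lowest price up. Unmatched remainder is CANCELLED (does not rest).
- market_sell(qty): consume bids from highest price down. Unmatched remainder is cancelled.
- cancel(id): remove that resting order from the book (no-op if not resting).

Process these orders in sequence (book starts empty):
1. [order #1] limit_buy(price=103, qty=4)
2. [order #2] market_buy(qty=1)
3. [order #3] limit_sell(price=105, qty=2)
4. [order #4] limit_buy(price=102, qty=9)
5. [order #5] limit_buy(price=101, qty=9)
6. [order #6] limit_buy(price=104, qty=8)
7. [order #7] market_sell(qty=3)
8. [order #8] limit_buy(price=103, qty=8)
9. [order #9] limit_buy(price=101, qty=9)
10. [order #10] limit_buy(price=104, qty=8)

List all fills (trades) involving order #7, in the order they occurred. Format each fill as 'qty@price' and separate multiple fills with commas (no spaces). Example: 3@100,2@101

Answer: 3@104

Derivation:
After op 1 [order #1] limit_buy(price=103, qty=4): fills=none; bids=[#1:4@103] asks=[-]
After op 2 [order #2] market_buy(qty=1): fills=none; bids=[#1:4@103] asks=[-]
After op 3 [order #3] limit_sell(price=105, qty=2): fills=none; bids=[#1:4@103] asks=[#3:2@105]
After op 4 [order #4] limit_buy(price=102, qty=9): fills=none; bids=[#1:4@103 #4:9@102] asks=[#3:2@105]
After op 5 [order #5] limit_buy(price=101, qty=9): fills=none; bids=[#1:4@103 #4:9@102 #5:9@101] asks=[#3:2@105]
After op 6 [order #6] limit_buy(price=104, qty=8): fills=none; bids=[#6:8@104 #1:4@103 #4:9@102 #5:9@101] asks=[#3:2@105]
After op 7 [order #7] market_sell(qty=3): fills=#6x#7:3@104; bids=[#6:5@104 #1:4@103 #4:9@102 #5:9@101] asks=[#3:2@105]
After op 8 [order #8] limit_buy(price=103, qty=8): fills=none; bids=[#6:5@104 #1:4@103 #8:8@103 #4:9@102 #5:9@101] asks=[#3:2@105]
After op 9 [order #9] limit_buy(price=101, qty=9): fills=none; bids=[#6:5@104 #1:4@103 #8:8@103 #4:9@102 #5:9@101 #9:9@101] asks=[#3:2@105]
After op 10 [order #10] limit_buy(price=104, qty=8): fills=none; bids=[#6:5@104 #10:8@104 #1:4@103 #8:8@103 #4:9@102 #5:9@101 #9:9@101] asks=[#3:2@105]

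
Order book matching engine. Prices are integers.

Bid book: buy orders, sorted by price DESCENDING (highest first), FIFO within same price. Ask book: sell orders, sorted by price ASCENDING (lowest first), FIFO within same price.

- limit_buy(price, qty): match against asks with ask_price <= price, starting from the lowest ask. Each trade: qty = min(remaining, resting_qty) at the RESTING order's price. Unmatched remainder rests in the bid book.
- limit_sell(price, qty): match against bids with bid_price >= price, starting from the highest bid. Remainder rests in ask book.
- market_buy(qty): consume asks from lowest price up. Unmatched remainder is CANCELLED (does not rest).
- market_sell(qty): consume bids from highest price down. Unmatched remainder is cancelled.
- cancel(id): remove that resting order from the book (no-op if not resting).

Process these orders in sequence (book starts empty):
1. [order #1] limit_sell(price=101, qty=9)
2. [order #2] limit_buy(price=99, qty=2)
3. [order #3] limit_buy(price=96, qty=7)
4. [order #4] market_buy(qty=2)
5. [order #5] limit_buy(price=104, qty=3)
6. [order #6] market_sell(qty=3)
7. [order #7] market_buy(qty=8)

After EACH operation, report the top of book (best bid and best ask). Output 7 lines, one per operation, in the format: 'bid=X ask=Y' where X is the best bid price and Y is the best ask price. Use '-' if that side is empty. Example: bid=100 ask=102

After op 1 [order #1] limit_sell(price=101, qty=9): fills=none; bids=[-] asks=[#1:9@101]
After op 2 [order #2] limit_buy(price=99, qty=2): fills=none; bids=[#2:2@99] asks=[#1:9@101]
After op 3 [order #3] limit_buy(price=96, qty=7): fills=none; bids=[#2:2@99 #3:7@96] asks=[#1:9@101]
After op 4 [order #4] market_buy(qty=2): fills=#4x#1:2@101; bids=[#2:2@99 #3:7@96] asks=[#1:7@101]
After op 5 [order #5] limit_buy(price=104, qty=3): fills=#5x#1:3@101; bids=[#2:2@99 #3:7@96] asks=[#1:4@101]
After op 6 [order #6] market_sell(qty=3): fills=#2x#6:2@99 #3x#6:1@96; bids=[#3:6@96] asks=[#1:4@101]
After op 7 [order #7] market_buy(qty=8): fills=#7x#1:4@101; bids=[#3:6@96] asks=[-]

Answer: bid=- ask=101
bid=99 ask=101
bid=99 ask=101
bid=99 ask=101
bid=99 ask=101
bid=96 ask=101
bid=96 ask=-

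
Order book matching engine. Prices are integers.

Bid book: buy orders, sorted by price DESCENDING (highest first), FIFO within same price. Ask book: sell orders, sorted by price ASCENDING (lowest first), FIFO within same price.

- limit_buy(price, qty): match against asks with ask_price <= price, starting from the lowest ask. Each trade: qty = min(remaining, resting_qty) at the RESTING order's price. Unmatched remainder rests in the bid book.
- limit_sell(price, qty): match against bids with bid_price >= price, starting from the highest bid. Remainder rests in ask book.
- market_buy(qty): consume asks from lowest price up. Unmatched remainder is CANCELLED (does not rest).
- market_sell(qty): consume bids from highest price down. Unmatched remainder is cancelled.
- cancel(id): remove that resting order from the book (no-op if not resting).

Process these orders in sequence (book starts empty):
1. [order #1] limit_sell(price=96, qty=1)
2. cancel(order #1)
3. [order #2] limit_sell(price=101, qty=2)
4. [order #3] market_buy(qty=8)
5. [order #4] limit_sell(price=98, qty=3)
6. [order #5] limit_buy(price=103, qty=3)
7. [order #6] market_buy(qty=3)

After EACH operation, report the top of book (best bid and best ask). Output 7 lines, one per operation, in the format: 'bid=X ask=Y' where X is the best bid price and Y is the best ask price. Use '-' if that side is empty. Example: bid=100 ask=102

After op 1 [order #1] limit_sell(price=96, qty=1): fills=none; bids=[-] asks=[#1:1@96]
After op 2 cancel(order #1): fills=none; bids=[-] asks=[-]
After op 3 [order #2] limit_sell(price=101, qty=2): fills=none; bids=[-] asks=[#2:2@101]
After op 4 [order #3] market_buy(qty=8): fills=#3x#2:2@101; bids=[-] asks=[-]
After op 5 [order #4] limit_sell(price=98, qty=3): fills=none; bids=[-] asks=[#4:3@98]
After op 6 [order #5] limit_buy(price=103, qty=3): fills=#5x#4:3@98; bids=[-] asks=[-]
After op 7 [order #6] market_buy(qty=3): fills=none; bids=[-] asks=[-]

Answer: bid=- ask=96
bid=- ask=-
bid=- ask=101
bid=- ask=-
bid=- ask=98
bid=- ask=-
bid=- ask=-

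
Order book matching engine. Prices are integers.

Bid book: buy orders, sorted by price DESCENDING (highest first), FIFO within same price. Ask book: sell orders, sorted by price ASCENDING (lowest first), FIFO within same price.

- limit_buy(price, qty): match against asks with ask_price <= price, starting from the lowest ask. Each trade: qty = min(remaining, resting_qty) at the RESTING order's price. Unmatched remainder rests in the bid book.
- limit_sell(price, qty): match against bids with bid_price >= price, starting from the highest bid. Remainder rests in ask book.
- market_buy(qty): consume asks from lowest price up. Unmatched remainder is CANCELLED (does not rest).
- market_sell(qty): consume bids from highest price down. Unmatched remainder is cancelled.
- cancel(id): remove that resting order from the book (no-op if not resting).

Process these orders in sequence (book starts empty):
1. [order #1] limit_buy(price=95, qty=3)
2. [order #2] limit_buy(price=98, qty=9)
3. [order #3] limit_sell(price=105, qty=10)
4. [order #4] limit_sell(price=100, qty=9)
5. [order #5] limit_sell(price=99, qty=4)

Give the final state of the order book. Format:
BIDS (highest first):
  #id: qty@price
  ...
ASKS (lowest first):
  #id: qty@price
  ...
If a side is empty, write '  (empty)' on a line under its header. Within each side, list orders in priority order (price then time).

Answer: BIDS (highest first):
  #2: 9@98
  #1: 3@95
ASKS (lowest first):
  #5: 4@99
  #4: 9@100
  #3: 10@105

Derivation:
After op 1 [order #1] limit_buy(price=95, qty=3): fills=none; bids=[#1:3@95] asks=[-]
After op 2 [order #2] limit_buy(price=98, qty=9): fills=none; bids=[#2:9@98 #1:3@95] asks=[-]
After op 3 [order #3] limit_sell(price=105, qty=10): fills=none; bids=[#2:9@98 #1:3@95] asks=[#3:10@105]
After op 4 [order #4] limit_sell(price=100, qty=9): fills=none; bids=[#2:9@98 #1:3@95] asks=[#4:9@100 #3:10@105]
After op 5 [order #5] limit_sell(price=99, qty=4): fills=none; bids=[#2:9@98 #1:3@95] asks=[#5:4@99 #4:9@100 #3:10@105]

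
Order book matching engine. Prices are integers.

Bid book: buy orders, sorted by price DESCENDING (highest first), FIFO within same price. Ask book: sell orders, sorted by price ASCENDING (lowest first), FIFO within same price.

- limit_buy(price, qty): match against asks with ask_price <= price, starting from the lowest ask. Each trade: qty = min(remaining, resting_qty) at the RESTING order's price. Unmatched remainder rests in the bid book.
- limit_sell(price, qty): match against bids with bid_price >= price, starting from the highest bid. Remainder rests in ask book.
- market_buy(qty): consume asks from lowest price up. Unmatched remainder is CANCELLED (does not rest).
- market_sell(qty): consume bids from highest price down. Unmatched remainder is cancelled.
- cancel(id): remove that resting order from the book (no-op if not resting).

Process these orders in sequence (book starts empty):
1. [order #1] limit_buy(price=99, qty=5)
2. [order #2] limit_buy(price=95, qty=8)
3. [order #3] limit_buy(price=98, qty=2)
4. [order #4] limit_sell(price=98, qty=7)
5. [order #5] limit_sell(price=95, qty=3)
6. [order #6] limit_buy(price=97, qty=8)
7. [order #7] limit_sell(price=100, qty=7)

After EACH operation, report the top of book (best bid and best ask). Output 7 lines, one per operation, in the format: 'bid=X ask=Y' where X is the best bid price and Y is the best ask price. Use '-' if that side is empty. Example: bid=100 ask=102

Answer: bid=99 ask=-
bid=99 ask=-
bid=99 ask=-
bid=95 ask=-
bid=95 ask=-
bid=97 ask=-
bid=97 ask=100

Derivation:
After op 1 [order #1] limit_buy(price=99, qty=5): fills=none; bids=[#1:5@99] asks=[-]
After op 2 [order #2] limit_buy(price=95, qty=8): fills=none; bids=[#1:5@99 #2:8@95] asks=[-]
After op 3 [order #3] limit_buy(price=98, qty=2): fills=none; bids=[#1:5@99 #3:2@98 #2:8@95] asks=[-]
After op 4 [order #4] limit_sell(price=98, qty=7): fills=#1x#4:5@99 #3x#4:2@98; bids=[#2:8@95] asks=[-]
After op 5 [order #5] limit_sell(price=95, qty=3): fills=#2x#5:3@95; bids=[#2:5@95] asks=[-]
After op 6 [order #6] limit_buy(price=97, qty=8): fills=none; bids=[#6:8@97 #2:5@95] asks=[-]
After op 7 [order #7] limit_sell(price=100, qty=7): fills=none; bids=[#6:8@97 #2:5@95] asks=[#7:7@100]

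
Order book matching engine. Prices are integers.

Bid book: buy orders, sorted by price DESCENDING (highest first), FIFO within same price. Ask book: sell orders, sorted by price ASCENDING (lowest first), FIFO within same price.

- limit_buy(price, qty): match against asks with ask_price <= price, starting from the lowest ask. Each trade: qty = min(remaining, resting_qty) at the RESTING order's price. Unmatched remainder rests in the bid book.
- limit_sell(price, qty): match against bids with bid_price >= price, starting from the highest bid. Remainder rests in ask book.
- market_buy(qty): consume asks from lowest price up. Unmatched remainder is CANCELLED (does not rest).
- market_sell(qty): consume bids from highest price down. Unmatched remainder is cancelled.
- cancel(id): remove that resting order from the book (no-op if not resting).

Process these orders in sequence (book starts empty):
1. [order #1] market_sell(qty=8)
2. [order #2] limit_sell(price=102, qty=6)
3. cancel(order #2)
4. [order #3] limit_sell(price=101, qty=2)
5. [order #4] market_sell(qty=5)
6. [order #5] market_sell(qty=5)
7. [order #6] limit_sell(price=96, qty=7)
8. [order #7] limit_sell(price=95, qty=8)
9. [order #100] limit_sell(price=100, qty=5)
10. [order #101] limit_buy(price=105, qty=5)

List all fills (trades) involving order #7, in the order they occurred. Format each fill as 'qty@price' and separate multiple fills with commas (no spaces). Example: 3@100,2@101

After op 1 [order #1] market_sell(qty=8): fills=none; bids=[-] asks=[-]
After op 2 [order #2] limit_sell(price=102, qty=6): fills=none; bids=[-] asks=[#2:6@102]
After op 3 cancel(order #2): fills=none; bids=[-] asks=[-]
After op 4 [order #3] limit_sell(price=101, qty=2): fills=none; bids=[-] asks=[#3:2@101]
After op 5 [order #4] market_sell(qty=5): fills=none; bids=[-] asks=[#3:2@101]
After op 6 [order #5] market_sell(qty=5): fills=none; bids=[-] asks=[#3:2@101]
After op 7 [order #6] limit_sell(price=96, qty=7): fills=none; bids=[-] asks=[#6:7@96 #3:2@101]
After op 8 [order #7] limit_sell(price=95, qty=8): fills=none; bids=[-] asks=[#7:8@95 #6:7@96 #3:2@101]
After op 9 [order #100] limit_sell(price=100, qty=5): fills=none; bids=[-] asks=[#7:8@95 #6:7@96 #100:5@100 #3:2@101]
After op 10 [order #101] limit_buy(price=105, qty=5): fills=#101x#7:5@95; bids=[-] asks=[#7:3@95 #6:7@96 #100:5@100 #3:2@101]

Answer: 5@95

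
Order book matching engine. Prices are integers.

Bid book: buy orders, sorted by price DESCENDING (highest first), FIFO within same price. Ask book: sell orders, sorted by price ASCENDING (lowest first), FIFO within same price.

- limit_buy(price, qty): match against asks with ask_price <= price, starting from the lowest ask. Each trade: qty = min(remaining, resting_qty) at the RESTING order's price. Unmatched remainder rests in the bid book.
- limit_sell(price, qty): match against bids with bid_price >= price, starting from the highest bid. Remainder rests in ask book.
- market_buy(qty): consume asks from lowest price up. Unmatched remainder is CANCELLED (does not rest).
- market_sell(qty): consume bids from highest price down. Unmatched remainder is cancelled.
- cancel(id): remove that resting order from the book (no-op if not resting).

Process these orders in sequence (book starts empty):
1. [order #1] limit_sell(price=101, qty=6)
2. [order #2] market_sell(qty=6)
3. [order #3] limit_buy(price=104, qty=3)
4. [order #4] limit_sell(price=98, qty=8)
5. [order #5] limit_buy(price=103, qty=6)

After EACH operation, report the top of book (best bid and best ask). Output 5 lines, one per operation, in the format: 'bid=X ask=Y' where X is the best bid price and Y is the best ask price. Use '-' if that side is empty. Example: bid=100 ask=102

Answer: bid=- ask=101
bid=- ask=101
bid=- ask=101
bid=- ask=98
bid=- ask=98

Derivation:
After op 1 [order #1] limit_sell(price=101, qty=6): fills=none; bids=[-] asks=[#1:6@101]
After op 2 [order #2] market_sell(qty=6): fills=none; bids=[-] asks=[#1:6@101]
After op 3 [order #3] limit_buy(price=104, qty=3): fills=#3x#1:3@101; bids=[-] asks=[#1:3@101]
After op 4 [order #4] limit_sell(price=98, qty=8): fills=none; bids=[-] asks=[#4:8@98 #1:3@101]
After op 5 [order #5] limit_buy(price=103, qty=6): fills=#5x#4:6@98; bids=[-] asks=[#4:2@98 #1:3@101]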